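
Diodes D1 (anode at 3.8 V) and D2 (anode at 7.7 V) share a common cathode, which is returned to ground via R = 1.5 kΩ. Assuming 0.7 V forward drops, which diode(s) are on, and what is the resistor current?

Only D2 conducts; I_R ≈ 4.7 mA

Assume both conduct. Then node N would need to be at both 3.8−0.7 = 3.1 V and 7.7−0.7 = 7 V, which is impossible.
Assume only D2 conducts: V_N = 7.7 − 0.7 = 7 V, so I_R = 7/1.5 = 4.67 mA.
Check D1: its anode-to-cathode voltage is 3.8 − 7 = -3.2 V < 0.7 V, so it is off. The assumption is consistent.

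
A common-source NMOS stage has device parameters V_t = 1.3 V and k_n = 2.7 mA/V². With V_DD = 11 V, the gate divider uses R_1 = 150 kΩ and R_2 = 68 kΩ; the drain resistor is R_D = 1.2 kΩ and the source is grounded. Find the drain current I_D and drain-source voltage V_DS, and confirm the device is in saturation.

V_G = V_DD·R_2/(R_1+R_2) = 11×68/218 = 3.43 V. With the source grounded, V_GS = V_G = 3.43 V.
Assume saturation: I_D = (k_n/2)(V_GS − V_t)² = (2.7/2)×(3.43 − 1.3)² = 1.35×2.13² = 6.13 mA.
V_DS = V_DD − I_D·R_D = 11 − 6.13×1.2 = 3.64 V.
Saturation requires V_DS ≥ V_GS − V_t = 2.13 V; 3.64 ≥ 2.13 ✓.

I_D ≈ 6.1 mA, V_DS ≈ 3.6 V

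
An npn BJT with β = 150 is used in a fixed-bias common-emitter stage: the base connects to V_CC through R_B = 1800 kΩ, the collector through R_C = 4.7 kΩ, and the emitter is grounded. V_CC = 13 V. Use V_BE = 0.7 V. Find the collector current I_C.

I_C ≈ 1 mA

Base loop: V_CC = I_B·R_B + V_BE, so I_B = (13 − 0.7)/1800 kΩ = 0.00683 mA.
In the active region I_C = β·I_B = 150 × 0.00683 = 1.03 mA.
Collector loop: V_CE = V_CC − I_C·R_C = 13 − 1.03×4.7 = 8.18 V.
Since V_CE = 8.18 V > V_CE(sat) ≈ 0.2 V, the transistor is in the active region as assumed.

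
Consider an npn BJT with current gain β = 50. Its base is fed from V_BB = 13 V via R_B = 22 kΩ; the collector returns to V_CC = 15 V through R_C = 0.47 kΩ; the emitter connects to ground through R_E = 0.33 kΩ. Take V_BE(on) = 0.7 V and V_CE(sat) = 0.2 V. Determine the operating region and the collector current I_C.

Assume active. Base-emitter loop: I_B = (V_BB − V_BE)/(R_B + (β+1)R_E) = (13 − 0.7)/(22 + 51×0.33) = 0.317 mA.
I_C = β·I_B = 50×0.317 = 15.8 mA.
V_CE = V_CC − I_C·R_C − I_E·R_E = 15 − 15.8×0.47 − 16.2×0.33 = 2.22 V > V_CE(sat), so the active-region assumption holds.

active; I_C ≈ 16 mA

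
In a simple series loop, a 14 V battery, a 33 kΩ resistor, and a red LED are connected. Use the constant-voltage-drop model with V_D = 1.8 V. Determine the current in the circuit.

KVL around the loop: 14 = V_D + I·R = 1.8 + I × 33 kΩ.
So I = (14 − 1.8) / 33 kΩ = 12.2 / 33 = 0.37 mA.

I ≈ 0.37 mA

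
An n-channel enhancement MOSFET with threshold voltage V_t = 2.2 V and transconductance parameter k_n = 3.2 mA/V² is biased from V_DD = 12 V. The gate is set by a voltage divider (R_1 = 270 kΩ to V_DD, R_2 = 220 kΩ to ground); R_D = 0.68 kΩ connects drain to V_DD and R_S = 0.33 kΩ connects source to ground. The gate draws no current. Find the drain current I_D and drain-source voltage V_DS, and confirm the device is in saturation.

V_G = V_DD·R_2/(R_1+R_2) = 12×220/490 = 5.39 V.
Assume saturation: I_D = (k_n/2)(V_GS − V_t)² with V_GS = V_G − I_D·R_S = 5.39 − 0.33·I_D.
Substituting gives 0.174·I_D² − 4.37·I_D + 16.3 = 0, with roots I_D = 4.55 or 20.5 mA.
The root I_D = 20.5 mA gives V_GS = -1.38 V ≤ V_t, so take I_D = 4.55 mA.
Then V_GS = 3.89 V and V_DS = V_DD − I_D(R_D+R_S) = 12 − 4.55×1.01 = 7.4 V.
Saturation requires V_DS ≥ V_GS − V_t = 1.69 V; 7.4 ≥ 1.69 ✓.

I_D ≈ 4.5 mA, V_DS ≈ 7.4 V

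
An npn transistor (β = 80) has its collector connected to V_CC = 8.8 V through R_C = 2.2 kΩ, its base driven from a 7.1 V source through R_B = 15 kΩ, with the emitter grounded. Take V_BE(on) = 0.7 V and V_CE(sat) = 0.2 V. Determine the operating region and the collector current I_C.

Assume active: I_B = (7.1 − 0.7)/15 = 0.427 mA, giving I_C = β·I_B = 34.1 mA.
But then V_CE = 8.8 − 34.1×2.2 = -66.3 V < V_CE(sat) = 0.2 V — impossible in the active region.
So the transistor is saturated. With V_CE = 0.2 V, I_C = (V_CC − 0.2)/R_C = 8.6/2.2 = 3.91 mA.
Check: β·I_B = 34.1 mA > I_C = 3.91 mA, confirming saturation.

saturation; I_C ≈ 3.9 mA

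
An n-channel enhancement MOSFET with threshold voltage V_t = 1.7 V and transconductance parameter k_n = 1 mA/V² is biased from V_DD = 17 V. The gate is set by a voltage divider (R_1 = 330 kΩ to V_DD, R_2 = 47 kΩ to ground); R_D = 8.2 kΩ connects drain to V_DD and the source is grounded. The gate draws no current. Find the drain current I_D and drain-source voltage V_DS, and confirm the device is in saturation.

I_D ≈ 0.088 mA, V_DS ≈ 16 V

V_G = V_DD·R_2/(R_1+R_2) = 17×47/377 = 2.12 V. With the source grounded, V_GS = V_G = 2.12 V.
Assume saturation: I_D = (k_n/2)(V_GS − V_t)² = (1/2)×(2.12 − 1.7)² = 0.5×0.419² = 0.0879 mA.
V_DS = V_DD − I_D·R_D = 17 − 0.0879×8.2 = 16.3 V.
Saturation requires V_DS ≥ V_GS − V_t = 0.419 V; 16.3 ≥ 0.419 ✓.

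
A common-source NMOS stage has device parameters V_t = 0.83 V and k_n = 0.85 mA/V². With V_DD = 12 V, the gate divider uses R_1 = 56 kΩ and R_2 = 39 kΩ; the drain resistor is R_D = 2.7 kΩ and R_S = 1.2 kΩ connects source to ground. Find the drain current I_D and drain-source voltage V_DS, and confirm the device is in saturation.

V_G = V_DD·R_2/(R_1+R_2) = 12×39/95 = 4.93 V.
Assume saturation: I_D = (k_n/2)(V_GS − V_t)² with V_GS = V_G − I_D·R_S = 4.93 − 1.2·I_D.
Substituting gives 0.612·I_D² − 5.18·I_D + 7.13 = 0, with roots I_D = 1.73 or 6.73 mA.
The root I_D = 6.73 mA gives V_GS = -3.15 V ≤ V_t, so take I_D = 1.73 mA.
Then V_GS = 2.85 V and V_DS = V_DD − I_D(R_D+R_S) = 12 − 1.73×3.9 = 5.25 V.
Saturation requires V_DS ≥ V_GS − V_t = 2.02 V; 5.25 ≥ 2.02 ✓.

I_D ≈ 1.7 mA, V_DS ≈ 5.2 V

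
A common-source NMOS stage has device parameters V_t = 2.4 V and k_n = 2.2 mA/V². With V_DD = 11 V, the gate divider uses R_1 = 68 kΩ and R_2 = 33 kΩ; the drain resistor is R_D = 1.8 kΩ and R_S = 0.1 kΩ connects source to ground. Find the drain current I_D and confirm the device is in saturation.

I_D ≈ 1.3 mA

V_G = V_DD·R_2/(R_1+R_2) = 11×33/101 = 3.59 V.
Assume saturation: I_D = (k_n/2)(V_GS − V_t)² with V_GS = V_G − I_D·R_S = 3.59 − 0.1·I_D.
Substituting gives 0.011·I_D² − 1.26·I_D + 1.57 = 0, with roots I_D = 1.26 or 114 mA.
The root I_D = 114 mA gives V_GS = -7.76 V ≤ V_t, so take I_D = 1.26 mA.
Then V_GS = 3.47 V and V_DS = V_DD − I_D(R_D+R_S) = 11 − 1.26×1.9 = 8.61 V.
Saturation requires V_DS ≥ V_GS − V_t = 1.07 V; 8.61 ≥ 1.07 ✓.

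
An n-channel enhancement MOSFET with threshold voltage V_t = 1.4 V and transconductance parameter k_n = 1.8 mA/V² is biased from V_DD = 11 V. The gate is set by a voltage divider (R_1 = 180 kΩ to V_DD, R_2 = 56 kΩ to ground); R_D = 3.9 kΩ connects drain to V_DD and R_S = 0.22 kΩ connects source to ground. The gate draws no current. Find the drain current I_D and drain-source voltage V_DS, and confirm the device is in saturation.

V_G = V_DD·R_2/(R_1+R_2) = 11×56/236 = 2.61 V.
Assume saturation: I_D = (k_n/2)(V_GS − V_t)² with V_GS = V_G − I_D·R_S = 2.61 − 0.22·I_D.
Substituting gives 0.0436·I_D² − 1.48·I_D + 1.32 = 0, with roots I_D = 0.916 or 33 mA.
The root I_D = 33 mA gives V_GS = -4.66 V ≤ V_t, so take I_D = 0.916 mA.
Then V_GS = 2.41 V and V_DS = V_DD − I_D(R_D+R_S) = 11 − 0.916×4.12 = 7.23 V.
Saturation requires V_DS ≥ V_GS − V_t = 1.01 V; 7.23 ≥ 1.01 ✓.

I_D ≈ 0.92 mA, V_DS ≈ 7.2 V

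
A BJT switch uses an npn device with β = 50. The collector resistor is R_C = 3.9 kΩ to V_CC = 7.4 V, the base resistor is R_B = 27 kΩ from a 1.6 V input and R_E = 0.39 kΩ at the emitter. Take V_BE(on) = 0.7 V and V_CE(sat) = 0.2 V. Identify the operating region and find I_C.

active; I_C ≈ 0.96 mA

Assume active. Base-emitter loop: I_B = (V_BB − V_BE)/(R_B + (β+1)R_E) = (1.6 − 0.7)/(27 + 51×0.39) = 0.0192 mA.
I_C = β·I_B = 50×0.0192 = 0.96 mA.
V_CE = V_CC − I_C·R_C − I_E·R_E = 7.4 − 0.96×3.9 − 0.979×0.39 = 3.28 V > V_CE(sat), so the active-region assumption holds.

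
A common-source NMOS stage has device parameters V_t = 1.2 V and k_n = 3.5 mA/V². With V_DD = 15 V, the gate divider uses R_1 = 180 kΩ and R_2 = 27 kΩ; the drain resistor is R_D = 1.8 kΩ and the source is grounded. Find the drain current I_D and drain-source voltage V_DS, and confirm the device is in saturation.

I_D ≈ 1 mA, V_DS ≈ 13 V

V_G = V_DD·R_2/(R_1+R_2) = 15×27/207 = 1.96 V. With the source grounded, V_GS = V_G = 1.96 V.
Assume saturation: I_D = (k_n/2)(V_GS − V_t)² = (3.5/2)×(1.96 − 1.2)² = 1.75×0.757² = 1 mA.
V_DS = V_DD − I_D·R_D = 15 − 1×1.8 = 13.2 V.
Saturation requires V_DS ≥ V_GS − V_t = 0.757 V; 13.2 ≥ 0.757 ✓.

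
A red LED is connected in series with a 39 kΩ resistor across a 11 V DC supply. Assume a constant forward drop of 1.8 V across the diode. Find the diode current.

I ≈ 0.24 mA

KVL around the loop: 11 = V_D + I·R = 1.8 + I × 39 kΩ.
So I = (11 − 1.8) / 39 kΩ = 9.2 / 39 = 0.236 mA.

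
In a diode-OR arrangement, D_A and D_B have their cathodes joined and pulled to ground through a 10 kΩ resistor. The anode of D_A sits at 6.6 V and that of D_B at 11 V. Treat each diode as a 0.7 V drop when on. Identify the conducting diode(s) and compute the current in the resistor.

Only D_B conducts; I_R ≈ 1 mA

Assume both conduct. Then node N would need to be at both 6.6−0.7 = 5.9 V and 11−0.7 = 10.3 V, which is impossible.
Assume only D_B conducts: V_N = 11 − 0.7 = 10.3 V, so I_R = 10.3/10 = 1.03 mA.
Check D_A: its anode-to-cathode voltage is 6.6 − 10.3 = -3.7 V < 0.7 V, so it is off. The assumption is consistent.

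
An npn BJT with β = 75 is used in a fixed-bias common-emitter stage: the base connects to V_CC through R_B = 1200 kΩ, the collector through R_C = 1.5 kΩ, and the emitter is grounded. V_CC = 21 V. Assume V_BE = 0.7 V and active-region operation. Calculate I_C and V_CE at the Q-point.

Base loop: V_CC = I_B·R_B + V_BE, so I_B = (21 − 0.7)/1200 kΩ = 0.0169 mA.
In the active region I_C = β·I_B = 75 × 0.0169 = 1.27 mA.
Collector loop: V_CE = V_CC − I_C·R_C = 21 − 1.27×1.5 = 19.1 V.
Since V_CE = 19.1 V > V_CE(sat) ≈ 0.2 V, the transistor is in the active region as assumed.

I_C ≈ 1.3 mA, V_CE ≈ 19 V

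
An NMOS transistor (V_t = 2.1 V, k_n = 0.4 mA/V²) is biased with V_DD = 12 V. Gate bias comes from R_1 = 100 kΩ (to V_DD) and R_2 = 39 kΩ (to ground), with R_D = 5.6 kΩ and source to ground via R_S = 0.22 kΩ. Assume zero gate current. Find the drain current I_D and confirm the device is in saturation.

V_G = V_DD·R_2/(R_1+R_2) = 12×39/139 = 3.37 V.
Assume saturation: I_D = (k_n/2)(V_GS − V_t)² with V_GS = V_G − I_D·R_S = 3.37 − 0.22·I_D.
Substituting gives 0.00968·I_D² − 1.11·I_D + 0.321 = 0, with roots I_D = 0.29 or 115 mA.
The root I_D = 115 mA gives V_GS = -21.8 V ≤ V_t, so take I_D = 0.29 mA.
Then V_GS = 3.3 V and V_DS = V_DD − I_D(R_D+R_S) = 12 − 0.29×5.82 = 10.3 V.
Saturation requires V_DS ≥ V_GS − V_t = 1.2 V; 10.3 ≥ 1.2 ✓.

I_D ≈ 0.29 mA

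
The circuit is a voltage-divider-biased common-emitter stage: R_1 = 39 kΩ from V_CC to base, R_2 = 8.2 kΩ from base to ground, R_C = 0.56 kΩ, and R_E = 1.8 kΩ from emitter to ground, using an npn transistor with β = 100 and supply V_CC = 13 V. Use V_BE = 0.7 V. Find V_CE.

Thevenize the base divider: V_Th = V_CC·R_2/(R_1+R_2) = 13×8.2/47.2 = 2.26 V, R_Th = R_1‖R_2 = 6.78 kΩ.
Base-emitter loop: V_Th = I_B·R_Th + V_BE + (β+1)I_B·R_E, so I_B = (2.26 − 0.7) / (6.78 + 101×1.8) = 0.00826 mA.
I_C = β·I_B = 100×0.00826 = 0.826 mA, and I_E = (β+1)I_B = 0.835 mA.
V_CE = V_CC − I_C·R_C − I_E·R_E = 13 − 0.826×0.56 − 0.835×1.8 = 11 V.
V_CE = 11 V > 0.2 V confirms active-region operation.

V_CE ≈ 11 V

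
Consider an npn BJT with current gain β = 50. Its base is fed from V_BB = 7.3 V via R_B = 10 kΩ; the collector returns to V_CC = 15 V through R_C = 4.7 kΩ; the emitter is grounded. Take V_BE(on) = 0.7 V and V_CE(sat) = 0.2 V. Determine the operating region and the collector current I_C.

Assume active: I_B = (7.3 − 0.7)/10 = 0.66 mA, giving I_C = β·I_B = 33 mA.
But then V_CE = 15 − 33×4.7 = -140 V < V_CE(sat) = 0.2 V — impossible in the active region.
So the transistor is saturated. With V_CE = 0.2 V, I_C = (V_CC − 0.2)/R_C = 14.8/4.7 = 3.15 mA.
Check: β·I_B = 33 mA > I_C = 3.15 mA, confirming saturation.

saturation; I_C ≈ 3.1 mA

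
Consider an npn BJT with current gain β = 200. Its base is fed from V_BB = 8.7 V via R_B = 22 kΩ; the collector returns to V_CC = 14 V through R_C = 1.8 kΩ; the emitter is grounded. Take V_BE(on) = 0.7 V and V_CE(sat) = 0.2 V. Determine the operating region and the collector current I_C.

saturation; I_C ≈ 7.7 mA

Assume active: I_B = (8.7 − 0.7)/22 = 0.364 mA, giving I_C = β·I_B = 72.7 mA.
But then V_CE = 14 − 72.7×1.8 = -117 V < V_CE(sat) = 0.2 V — impossible in the active region.
So the transistor is saturated. With V_CE = 0.2 V, I_C = (V_CC − 0.2)/R_C = 13.8/1.8 = 7.67 mA.
Check: β·I_B = 72.7 mA > I_C = 7.67 mA, confirming saturation.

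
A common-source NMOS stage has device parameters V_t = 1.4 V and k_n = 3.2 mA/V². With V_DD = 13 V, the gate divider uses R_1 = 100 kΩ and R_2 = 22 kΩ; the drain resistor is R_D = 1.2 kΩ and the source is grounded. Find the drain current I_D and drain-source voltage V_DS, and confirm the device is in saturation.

V_G = V_DD·R_2/(R_1+R_2) = 13×22/122 = 2.34 V. With the source grounded, V_GS = V_G = 2.34 V.
Assume saturation: I_D = (k_n/2)(V_GS − V_t)² = (3.2/2)×(2.34 − 1.4)² = 1.6×0.944² = 1.43 mA.
V_DS = V_DD − I_D·R_D = 13 − 1.43×1.2 = 11.3 V.
Saturation requires V_DS ≥ V_GS − V_t = 0.944 V; 11.3 ≥ 0.944 ✓.

I_D ≈ 1.4 mA, V_DS ≈ 11 V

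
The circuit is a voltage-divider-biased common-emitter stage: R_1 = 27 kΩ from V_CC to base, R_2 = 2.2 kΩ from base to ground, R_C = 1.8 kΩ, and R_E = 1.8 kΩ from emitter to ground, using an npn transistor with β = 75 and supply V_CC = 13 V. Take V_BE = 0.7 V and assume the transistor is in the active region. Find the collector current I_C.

Thevenize the base divider: V_Th = V_CC·R_2/(R_1+R_2) = 13×2.2/29.2 = 0.979 V, R_Th = R_1‖R_2 = 2.03 kΩ.
Base-emitter loop: V_Th = I_B·R_Th + V_BE + (β+1)I_B·R_E, so I_B = (0.979 − 0.7) / (2.03 + 76×1.8) = 0.00201 mA.
I_C = β·I_B = 75×0.00201 = 0.151 mA, and I_E = (β+1)I_B = 0.153 mA.
V_CE = V_CC − I_C·R_C − I_E·R_E = 13 − 0.151×1.8 − 0.153×1.8 = 12.5 V.
V_CE = 12.5 V > 0.2 V confirms active-region operation.

I_C ≈ 0.15 mA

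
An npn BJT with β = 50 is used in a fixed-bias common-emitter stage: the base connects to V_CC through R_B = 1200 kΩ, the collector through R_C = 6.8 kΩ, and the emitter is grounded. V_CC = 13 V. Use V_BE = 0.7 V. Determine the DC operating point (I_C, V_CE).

I_C ≈ 0.51 mA, V_CE ≈ 9.5 V

Base loop: V_CC = I_B·R_B + V_BE, so I_B = (13 − 0.7)/1200 kΩ = 0.0103 mA.
In the active region I_C = β·I_B = 50 × 0.0103 = 0.513 mA.
Collector loop: V_CE = V_CC − I_C·R_C = 13 − 0.513×6.8 = 9.52 V.
Since V_CE = 9.52 V > V_CE(sat) ≈ 0.2 V, the transistor is in the active region as assumed.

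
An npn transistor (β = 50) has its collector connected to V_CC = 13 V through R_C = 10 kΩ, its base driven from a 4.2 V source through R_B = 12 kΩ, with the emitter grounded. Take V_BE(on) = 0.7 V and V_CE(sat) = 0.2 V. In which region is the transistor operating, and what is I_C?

saturation; I_C ≈ 1.3 mA

Assume active: I_B = (4.2 − 0.7)/12 = 0.292 mA, giving I_C = β·I_B = 14.6 mA.
But then V_CE = 13 − 14.6×10 = -133 V < V_CE(sat) = 0.2 V — impossible in the active region.
So the transistor is saturated. With V_CE = 0.2 V, I_C = (V_CC − 0.2)/R_C = 12.8/10 = 1.28 mA.
Check: β·I_B = 14.6 mA > I_C = 1.28 mA, confirming saturation.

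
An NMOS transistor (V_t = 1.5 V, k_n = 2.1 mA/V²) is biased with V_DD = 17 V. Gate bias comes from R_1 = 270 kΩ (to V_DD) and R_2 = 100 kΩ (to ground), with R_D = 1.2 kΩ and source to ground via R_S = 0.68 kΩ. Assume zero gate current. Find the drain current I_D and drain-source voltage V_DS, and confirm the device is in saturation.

I_D ≈ 2.4 mA, V_DS ≈ 13 V

V_G = V_DD·R_2/(R_1+R_2) = 17×100/370 = 4.59 V.
Assume saturation: I_D = (k_n/2)(V_GS − V_t)² with V_GS = V_G − I_D·R_S = 4.59 − 0.68·I_D.
Substituting gives 0.486·I_D² − 5.42·I_D + 10.1 = 0, with roots I_D = 2.35 or 8.81 mA.
The root I_D = 8.81 mA gives V_GS = -1.4 V ≤ V_t, so take I_D = 2.35 mA.
Then V_GS = 3 V and V_DS = V_DD − I_D(R_D+R_S) = 17 − 2.35×1.88 = 12.6 V.
Saturation requires V_DS ≥ V_GS − V_t = 1.5 V; 12.6 ≥ 1.5 ✓.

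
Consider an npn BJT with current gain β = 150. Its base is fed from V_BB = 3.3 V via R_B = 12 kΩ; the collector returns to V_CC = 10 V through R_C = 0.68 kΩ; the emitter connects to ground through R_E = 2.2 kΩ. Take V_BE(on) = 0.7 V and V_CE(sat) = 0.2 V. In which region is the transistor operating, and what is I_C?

active; I_C ≈ 1.1 mA

Assume active. Base-emitter loop: I_B = (V_BB − V_BE)/(R_B + (β+1)R_E) = (3.3 − 0.7)/(12 + 151×2.2) = 0.00755 mA.
I_C = β·I_B = 150×0.00755 = 1.13 mA.
V_CE = V_CC − I_C·R_C − I_E·R_E = 10 − 1.13×0.68 − 1.14×2.2 = 6.72 V > V_CE(sat), so the active-region assumption holds.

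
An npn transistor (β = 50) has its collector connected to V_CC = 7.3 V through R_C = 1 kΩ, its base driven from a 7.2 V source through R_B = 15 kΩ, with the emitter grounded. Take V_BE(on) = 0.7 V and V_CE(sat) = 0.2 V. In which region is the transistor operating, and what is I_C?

saturation; I_C ≈ 7.1 mA

Assume active: I_B = (7.2 − 0.7)/15 = 0.433 mA, giving I_C = β·I_B = 21.7 mA.
But then V_CE = 7.3 − 21.7×1 = -14.4 V < V_CE(sat) = 0.2 V — impossible in the active region.
So the transistor is saturated. With V_CE = 0.2 V, I_C = (V_CC − 0.2)/R_C = 7.1/1 = 7.1 mA.
Check: β·I_B = 21.7 mA > I_C = 7.1 mA, confirming saturation.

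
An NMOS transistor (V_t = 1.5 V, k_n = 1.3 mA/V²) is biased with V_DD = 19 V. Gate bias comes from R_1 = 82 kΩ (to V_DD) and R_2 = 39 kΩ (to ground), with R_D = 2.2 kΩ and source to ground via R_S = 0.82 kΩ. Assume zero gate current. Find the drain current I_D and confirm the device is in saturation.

I_D ≈ 3 mA

V_G = V_DD·R_2/(R_1+R_2) = 19×39/121 = 6.12 V.
Assume saturation: I_D = (k_n/2)(V_GS − V_t)² with V_GS = V_G − I_D·R_S = 6.12 − 0.82·I_D.
Substituting gives 0.437·I_D² − 5.93·I_D + 13.9 = 0, with roots I_D = 3.01 or 10.6 mA.
The root I_D = 10.6 mA gives V_GS = -2.53 V ≤ V_t, so take I_D = 3.01 mA.
Then V_GS = 3.65 V and V_DS = V_DD − I_D(R_D+R_S) = 19 − 3.01×3.02 = 9.9 V.
Saturation requires V_DS ≥ V_GS − V_t = 2.15 V; 9.9 ≥ 2.15 ✓.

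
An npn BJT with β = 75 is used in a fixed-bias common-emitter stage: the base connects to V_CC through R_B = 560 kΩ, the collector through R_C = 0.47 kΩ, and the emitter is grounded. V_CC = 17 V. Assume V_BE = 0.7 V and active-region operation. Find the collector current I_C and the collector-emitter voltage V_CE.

I_C ≈ 2.2 mA, V_CE ≈ 16 V

Base loop: V_CC = I_B·R_B + V_BE, so I_B = (17 − 0.7)/560 kΩ = 0.0291 mA.
In the active region I_C = β·I_B = 75 × 0.0291 = 2.18 mA.
Collector loop: V_CE = V_CC − I_C·R_C = 17 − 2.18×0.47 = 16 V.
Since V_CE = 16 V > V_CE(sat) ≈ 0.2 V, the transistor is in the active region as assumed.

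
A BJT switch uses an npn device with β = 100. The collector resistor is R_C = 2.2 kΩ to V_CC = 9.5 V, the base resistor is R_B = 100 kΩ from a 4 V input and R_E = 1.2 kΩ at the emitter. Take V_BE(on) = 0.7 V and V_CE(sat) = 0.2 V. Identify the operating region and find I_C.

Assume active. Base-emitter loop: I_B = (V_BB − V_BE)/(R_B + (β+1)R_E) = (4 − 0.7)/(100 + 101×1.2) = 0.0149 mA.
I_C = β·I_B = 100×0.0149 = 1.49 mA.
V_CE = V_CC − I_C·R_C − I_E·R_E = 9.5 − 1.49×2.2 − 1.51×1.2 = 4.41 V > V_CE(sat), so the active-region assumption holds.

active; I_C ≈ 1.5 mA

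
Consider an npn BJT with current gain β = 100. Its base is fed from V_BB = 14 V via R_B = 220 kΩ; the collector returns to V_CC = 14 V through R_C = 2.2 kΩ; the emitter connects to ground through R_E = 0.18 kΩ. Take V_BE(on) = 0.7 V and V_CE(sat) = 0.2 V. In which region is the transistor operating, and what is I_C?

active; I_C ≈ 5.6 mA

Assume active. Base-emitter loop: I_B = (V_BB − V_BE)/(R_B + (β+1)R_E) = (14 − 0.7)/(220 + 101×0.18) = 0.0558 mA.
I_C = β·I_B = 100×0.0558 = 5.58 mA.
V_CE = V_CC − I_C·R_C − I_E·R_E = 14 − 5.58×2.2 − 5.64×0.18 = 0.7 V > V_CE(sat), so the active-region assumption holds.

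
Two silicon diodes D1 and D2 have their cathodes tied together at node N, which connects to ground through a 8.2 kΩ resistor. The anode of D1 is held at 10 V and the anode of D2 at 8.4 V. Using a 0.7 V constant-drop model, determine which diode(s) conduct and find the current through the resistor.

Only D1 conducts; I_R ≈ 1.1 mA

Assume both conduct. Then node N would need to be at both 10−0.7 = 9.3 V and 8.4−0.7 = 7.7 V, which is impossible.
Assume only D1 conducts: V_N = 10 − 0.7 = 9.3 V, so I_R = 9.3/8.2 = 1.13 mA.
Check D2: its anode-to-cathode voltage is 8.4 − 9.3 = -0.9 V < 0.7 V, so it is off. The assumption is consistent.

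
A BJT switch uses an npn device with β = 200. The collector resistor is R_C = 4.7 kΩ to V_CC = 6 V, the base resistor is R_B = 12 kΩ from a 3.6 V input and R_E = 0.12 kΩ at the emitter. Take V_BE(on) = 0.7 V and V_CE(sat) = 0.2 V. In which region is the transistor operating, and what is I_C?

saturation; I_C ≈ 1.2 mA

Assume active: I_B = (3.6 − 0.7)/(12 + 201×0.12) = 0.0803 mA, I_C = β·I_B = 16.1 mA.
Then V_CE = 6 − 16.1×4.7 − 16.1×0.12 = -71.4 V < 0.2 V — the active assumption fails.
Re-solve with V_CE = 0.2 V. KCL at the emitter: V_E/R_E = (V_BB−0.7−V_E)/R_B + (V_CC−0.2−V_E)/R_C, giving V_E = 0.171 V.
I_C = (V_CC − 0.2 − V_E)/R_C = (5.8 − 0.171)/4.7 = 1.2 mA.
Check: I_B = (2.9 − 0.171)/12 = 0.227 mA, and β·I_B = 45.5 mA > I_C, confirming saturation.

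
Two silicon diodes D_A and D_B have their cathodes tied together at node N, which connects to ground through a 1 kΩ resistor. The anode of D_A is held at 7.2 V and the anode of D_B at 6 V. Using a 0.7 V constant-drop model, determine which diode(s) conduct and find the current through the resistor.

Assume both conduct. Then node N would need to be at both 7.2−0.7 = 6.5 V and 6−0.7 = 5.3 V, which is impossible.
Assume only D_A conducts: V_N = 7.2 − 0.7 = 6.5 V, so I_R = 6.5/1 = 6.5 mA.
Check D_B: its anode-to-cathode voltage is 6 − 6.5 = -0.5 V < 0.7 V, so it is off. The assumption is consistent.

Only D_A conducts; I_R ≈ 6.5 mA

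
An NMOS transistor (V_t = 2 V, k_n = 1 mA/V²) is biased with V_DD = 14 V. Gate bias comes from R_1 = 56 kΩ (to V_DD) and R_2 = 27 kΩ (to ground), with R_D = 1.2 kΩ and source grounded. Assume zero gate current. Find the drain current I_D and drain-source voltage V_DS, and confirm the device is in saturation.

V_G = V_DD·R_2/(R_1+R_2) = 14×27/83 = 4.55 V. With the source grounded, V_GS = V_G = 4.55 V.
Assume saturation: I_D = (k_n/2)(V_GS − V_t)² = (1/2)×(4.55 − 2)² = 0.5×2.55² = 3.26 mA.
V_DS = V_DD − I_D·R_D = 14 − 3.26×1.2 = 10.1 V.
Saturation requires V_DS ≥ V_GS − V_t = 2.55 V; 10.1 ≥ 2.55 ✓.

I_D ≈ 3.3 mA, V_DS ≈ 10 V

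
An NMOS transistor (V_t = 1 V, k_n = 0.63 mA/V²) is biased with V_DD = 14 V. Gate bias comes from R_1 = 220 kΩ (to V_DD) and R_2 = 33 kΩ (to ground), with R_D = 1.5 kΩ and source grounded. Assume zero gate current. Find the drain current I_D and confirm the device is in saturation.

I_D ≈ 0.21 mA

V_G = V_DD·R_2/(R_1+R_2) = 14×33/253 = 1.83 V. With the source grounded, V_GS = V_G = 1.83 V.
Assume saturation: I_D = (k_n/2)(V_GS − V_t)² = (0.63/2)×(1.83 − 1)² = 0.315×0.826² = 0.215 mA.
V_DS = V_DD − I_D·R_D = 14 − 0.215×1.5 = 13.7 V.
Saturation requires V_DS ≥ V_GS − V_t = 0.826 V; 13.7 ≥ 0.826 ✓.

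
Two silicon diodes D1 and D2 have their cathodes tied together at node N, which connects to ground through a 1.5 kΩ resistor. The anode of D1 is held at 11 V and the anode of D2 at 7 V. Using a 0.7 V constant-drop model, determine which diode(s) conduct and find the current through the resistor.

Only D1 conducts; I_R ≈ 6.9 mA

Assume both conduct. Then node N would need to be at both 11−0.7 = 10.3 V and 7−0.7 = 6.3 V, which is impossible.
Assume only D1 conducts: V_N = 11 − 0.7 = 10.3 V, so I_R = 10.3/1.5 = 6.87 mA.
Check D2: its anode-to-cathode voltage is 7 − 10.3 = -3.3 V < 0.7 V, so it is off. The assumption is consistent.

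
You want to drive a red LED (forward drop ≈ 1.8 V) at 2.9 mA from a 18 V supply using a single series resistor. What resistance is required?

The resistor drops V_S − V_D = 18 − 1.8 = 16.2 V at 2.9 mA.
R = 16.2 V / 2.9 mA = 5.59 kΩ.

R ≈ 5.6 kΩ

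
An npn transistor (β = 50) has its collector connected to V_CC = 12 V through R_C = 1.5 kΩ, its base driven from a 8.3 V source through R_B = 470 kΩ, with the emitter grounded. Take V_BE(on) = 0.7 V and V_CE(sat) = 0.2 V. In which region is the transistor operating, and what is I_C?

active; I_C ≈ 0.81 mA

Assume active. Base-emitter loop: I_B = (V_BB − V_BE)/R_B = (8.3 − 0.7)/470 = 0.0162 mA.
I_C = β·I_B = 50×0.0162 = 0.809 mA.
V_CE = V_CC − I_C·R_C = 12 − 0.809×1.5 = 10.8 V > V_CE(sat), so the active-region assumption holds.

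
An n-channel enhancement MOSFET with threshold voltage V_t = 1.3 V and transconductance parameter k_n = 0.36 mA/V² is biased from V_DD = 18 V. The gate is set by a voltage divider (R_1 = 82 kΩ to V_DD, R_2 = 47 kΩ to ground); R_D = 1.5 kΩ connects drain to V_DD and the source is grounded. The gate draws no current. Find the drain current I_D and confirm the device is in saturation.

V_G = V_DD·R_2/(R_1+R_2) = 18×47/129 = 6.56 V. With the source grounded, V_GS = V_G = 6.56 V.
Assume saturation: I_D = (k_n/2)(V_GS − V_t)² = (0.36/2)×(6.56 − 1.3)² = 0.18×5.26² = 4.98 mA.
V_DS = V_DD − I_D·R_D = 18 − 4.98×1.5 = 10.5 V.
Saturation requires V_DS ≥ V_GS − V_t = 5.26 V; 10.5 ≥ 5.26 ✓.

I_D ≈ 5 mA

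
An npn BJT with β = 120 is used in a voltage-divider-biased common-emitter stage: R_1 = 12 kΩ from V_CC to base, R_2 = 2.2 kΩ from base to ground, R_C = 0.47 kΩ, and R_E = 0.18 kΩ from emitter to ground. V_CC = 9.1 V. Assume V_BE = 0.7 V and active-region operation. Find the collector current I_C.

Thevenize the base divider: V_Th = V_CC·R_2/(R_1+R_2) = 9.1×2.2/14.2 = 1.41 V, R_Th = R_1‖R_2 = 1.86 kΩ.
Base-emitter loop: V_Th = I_B·R_Th + V_BE + (β+1)I_B·R_E, so I_B = (1.41 − 0.7) / (1.86 + 121×0.18) = 0.03 mA.
I_C = β·I_B = 120×0.03 = 3.6 mA, and I_E = (β+1)I_B = 3.63 mA.
V_CE = V_CC − I_C·R_C − I_E·R_E = 9.1 − 3.6×0.47 − 3.63×0.18 = 6.75 V.
V_CE = 6.75 V > 0.2 V confirms active-region operation.

I_C ≈ 3.6 mA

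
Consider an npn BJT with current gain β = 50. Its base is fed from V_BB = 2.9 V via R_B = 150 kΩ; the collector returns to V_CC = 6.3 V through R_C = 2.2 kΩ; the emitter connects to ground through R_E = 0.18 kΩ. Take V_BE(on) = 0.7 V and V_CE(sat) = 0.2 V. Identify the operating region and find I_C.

active; I_C ≈ 0.69 mA

Assume active. Base-emitter loop: I_B = (V_BB − V_BE)/(R_B + (β+1)R_E) = (2.9 − 0.7)/(150 + 51×0.18) = 0.0138 mA.
I_C = β·I_B = 50×0.0138 = 0.691 mA.
V_CE = V_CC − I_C·R_C − I_E·R_E = 6.3 − 0.691×2.2 − 0.705×0.18 = 4.65 V > V_CE(sat), so the active-region assumption holds.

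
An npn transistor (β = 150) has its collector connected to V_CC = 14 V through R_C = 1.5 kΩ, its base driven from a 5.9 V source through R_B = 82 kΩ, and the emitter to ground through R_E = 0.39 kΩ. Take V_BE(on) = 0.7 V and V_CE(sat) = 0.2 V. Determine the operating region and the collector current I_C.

active; I_C ≈ 5.5 mA

Assume active. Base-emitter loop: I_B = (V_BB − V_BE)/(R_B + (β+1)R_E) = (5.9 − 0.7)/(82 + 151×0.39) = 0.0369 mA.
I_C = β·I_B = 150×0.0369 = 5.54 mA.
V_CE = V_CC − I_C·R_C − I_E·R_E = 14 − 5.54×1.5 − 5.57×0.39 = 3.52 V > V_CE(sat), so the active-region assumption holds.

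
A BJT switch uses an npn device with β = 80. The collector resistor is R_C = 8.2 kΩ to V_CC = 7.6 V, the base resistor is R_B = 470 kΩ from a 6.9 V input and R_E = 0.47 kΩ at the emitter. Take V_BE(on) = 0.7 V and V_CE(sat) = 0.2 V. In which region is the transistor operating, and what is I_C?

Assume active: I_B = (6.9 − 0.7)/(470 + 81×0.47) = 0.0122 mA, I_C = β·I_B = 0.976 mA.
Then V_CE = 7.6 − 0.976×8.2 − 0.988×0.47 = -0.87 V < 0.2 V — the active assumption fails.
Re-solve with V_CE = 0.2 V. KCL at the emitter: V_E/R_E = (V_BB−0.7−V_E)/R_B + (V_CC−0.2−V_E)/R_C, giving V_E = 0.407 V.
I_C = (V_CC − 0.2 − V_E)/R_C = (7.4 − 0.407)/8.2 = 0.853 mA.
Check: I_B = (6.2 − 0.407)/470 = 0.0123 mA, and β·I_B = 0.986 mA > I_C, confirming saturation.

saturation; I_C ≈ 0.85 mA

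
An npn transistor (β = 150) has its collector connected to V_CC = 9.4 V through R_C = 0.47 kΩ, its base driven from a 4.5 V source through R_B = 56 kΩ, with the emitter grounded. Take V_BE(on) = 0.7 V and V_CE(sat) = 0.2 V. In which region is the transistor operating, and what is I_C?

active; I_C ≈ 10 mA

Assume active. Base-emitter loop: I_B = (V_BB − V_BE)/R_B = (4.5 − 0.7)/56 = 0.0679 mA.
I_C = β·I_B = 150×0.0679 = 10.2 mA.
V_CE = V_CC − I_C·R_C = 9.4 − 10.2×0.47 = 4.62 V > V_CE(sat), so the active-region assumption holds.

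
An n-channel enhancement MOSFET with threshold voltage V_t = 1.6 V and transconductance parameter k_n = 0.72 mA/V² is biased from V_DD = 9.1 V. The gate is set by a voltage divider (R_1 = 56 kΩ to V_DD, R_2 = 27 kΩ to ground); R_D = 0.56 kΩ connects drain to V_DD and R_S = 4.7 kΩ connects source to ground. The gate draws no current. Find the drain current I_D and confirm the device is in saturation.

I_D ≈ 0.15 mA

V_G = V_DD·R_2/(R_1+R_2) = 9.1×27/83 = 2.96 V.
Assume saturation: I_D = (k_n/2)(V_GS − V_t)² with V_GS = V_G − I_D·R_S = 2.96 − 4.7·I_D.
Substituting gives 7.95·I_D² − 5.6·I_D + 0.666 = 0, with roots I_D = 0.151 or 0.553 mA.
The root I_D = 0.553 mA gives V_GS = 0.36 V ≤ V_t, so take I_D = 0.151 mA.
Then V_GS = 2.25 V and V_DS = V_DD − I_D(R_D+R_S) = 9.1 − 0.151×5.26 = 8.3 V.
Saturation requires V_DS ≥ V_GS − V_t = 0.649 V; 8.3 ≥ 0.649 ✓.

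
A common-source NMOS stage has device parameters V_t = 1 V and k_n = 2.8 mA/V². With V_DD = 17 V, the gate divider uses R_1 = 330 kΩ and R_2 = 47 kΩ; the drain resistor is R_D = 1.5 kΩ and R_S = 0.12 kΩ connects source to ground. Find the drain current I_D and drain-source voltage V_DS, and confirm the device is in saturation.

I_D ≈ 1.3 mA, V_DS ≈ 15 V

V_G = V_DD·R_2/(R_1+R_2) = 17×47/377 = 2.12 V.
Assume saturation: I_D = (k_n/2)(V_GS − V_t)² with V_GS = V_G − I_D·R_S = 2.12 − 0.12·I_D.
Substituting gives 0.0202·I_D² − 1.38·I_D + 1.75 = 0, with roots I_D = 1.3 or 67 mA.
The root I_D = 67 mA gives V_GS = -5.92 V ≤ V_t, so take I_D = 1.3 mA.
Then V_GS = 1.96 V and V_DS = V_DD − I_D(R_D+R_S) = 17 − 1.3×1.62 = 14.9 V.
Saturation requires V_DS ≥ V_GS − V_t = 0.963 V; 14.9 ≥ 0.963 ✓.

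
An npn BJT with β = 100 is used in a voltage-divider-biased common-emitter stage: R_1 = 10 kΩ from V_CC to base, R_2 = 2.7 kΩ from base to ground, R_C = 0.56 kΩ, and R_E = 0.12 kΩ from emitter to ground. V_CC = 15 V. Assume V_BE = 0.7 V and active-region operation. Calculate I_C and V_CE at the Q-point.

I_C ≈ 17 mA, V_CE ≈ 3.1 V

Thevenize the base divider: V_Th = V_CC·R_2/(R_1+R_2) = 15×2.7/12.7 = 3.19 V, R_Th = R_1‖R_2 = 2.13 kΩ.
Base-emitter loop: V_Th = I_B·R_Th + V_BE + (β+1)I_B·R_E, so I_B = (3.19 − 0.7) / (2.13 + 101×0.12) = 0.175 mA.
I_C = β·I_B = 100×0.175 = 17.5 mA, and I_E = (β+1)I_B = 17.6 mA.
V_CE = V_CC − I_C·R_C − I_E·R_E = 15 − 17.5×0.56 − 17.6×0.12 = 3.1 V.
V_CE = 3.1 V > 0.2 V confirms active-region operation.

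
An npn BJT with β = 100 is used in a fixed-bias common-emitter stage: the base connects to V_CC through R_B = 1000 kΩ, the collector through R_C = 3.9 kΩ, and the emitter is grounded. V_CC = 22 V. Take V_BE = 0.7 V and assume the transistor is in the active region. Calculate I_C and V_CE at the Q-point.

I_C ≈ 2.1 mA, V_CE ≈ 14 V

Base loop: V_CC = I_B·R_B + V_BE, so I_B = (22 − 0.7)/1000 kΩ = 0.0213 mA.
In the active region I_C = β·I_B = 100 × 0.0213 = 2.13 mA.
Collector loop: V_CE = V_CC − I_C·R_C = 22 − 2.13×3.9 = 13.7 V.
Since V_CE = 13.7 V > V_CE(sat) ≈ 0.2 V, the transistor is in the active region as assumed.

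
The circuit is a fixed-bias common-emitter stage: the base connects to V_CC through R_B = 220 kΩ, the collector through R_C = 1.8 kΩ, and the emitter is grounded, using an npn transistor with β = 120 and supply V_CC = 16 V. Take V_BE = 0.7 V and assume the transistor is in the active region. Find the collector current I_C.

I_C ≈ 8.3 mA

Base loop: V_CC = I_B·R_B + V_BE, so I_B = (16 − 0.7)/220 kΩ = 0.0695 mA.
In the active region I_C = β·I_B = 120 × 0.0695 = 8.35 mA.
Collector loop: V_CE = V_CC − I_C·R_C = 16 − 8.35×1.8 = 0.978 V.
Since V_CE = 0.978 V > V_CE(sat) ≈ 0.2 V, the transistor is in the active region as assumed.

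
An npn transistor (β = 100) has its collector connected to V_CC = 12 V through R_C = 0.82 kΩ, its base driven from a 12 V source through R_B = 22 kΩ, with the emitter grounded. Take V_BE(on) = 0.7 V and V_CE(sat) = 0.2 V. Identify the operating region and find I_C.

Assume active: I_B = (12 − 0.7)/22 = 0.514 mA, giving I_C = β·I_B = 51.4 mA.
But then V_CE = 12 − 51.4×0.82 = -30.1 V < V_CE(sat) = 0.2 V — impossible in the active region.
So the transistor is saturated. With V_CE = 0.2 V, I_C = (V_CC − 0.2)/R_C = 11.8/0.82 = 14.4 mA.
Check: β·I_B = 51.4 mA > I_C = 14.4 mA, confirming saturation.

saturation; I_C ≈ 14 mA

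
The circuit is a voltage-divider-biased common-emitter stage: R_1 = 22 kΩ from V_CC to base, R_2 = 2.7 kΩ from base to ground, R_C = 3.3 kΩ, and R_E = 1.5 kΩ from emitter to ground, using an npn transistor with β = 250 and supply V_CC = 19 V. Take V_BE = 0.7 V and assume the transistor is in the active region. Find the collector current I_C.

Thevenize the base divider: V_Th = V_CC·R_2/(R_1+R_2) = 19×2.7/24.7 = 2.08 V, R_Th = R_1‖R_2 = 2.4 kΩ.
Base-emitter loop: V_Th = I_B·R_Th + V_BE + (β+1)I_B·R_E, so I_B = (2.08 − 0.7) / (2.4 + 251×1.5) = 0.00363 mA.
I_C = β·I_B = 250×0.00363 = 0.908 mA, and I_E = (β+1)I_B = 0.912 mA.
V_CE = V_CC − I_C·R_C − I_E·R_E = 19 − 0.908×3.3 − 0.912×1.5 = 14.6 V.
V_CE = 14.6 V > 0.2 V confirms active-region operation.

I_C ≈ 0.91 mA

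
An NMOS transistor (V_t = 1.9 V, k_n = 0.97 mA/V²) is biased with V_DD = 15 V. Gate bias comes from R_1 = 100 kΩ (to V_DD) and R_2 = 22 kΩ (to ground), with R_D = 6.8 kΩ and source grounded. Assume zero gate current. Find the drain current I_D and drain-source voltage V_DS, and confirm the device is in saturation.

V_G = V_DD·R_2/(R_1+R_2) = 15×22/122 = 2.7 V. With the source grounded, V_GS = V_G = 2.7 V.
Assume saturation: I_D = (k_n/2)(V_GS − V_t)² = (0.97/2)×(2.7 − 1.9)² = 0.485×0.805² = 0.314 mA.
V_DS = V_DD − I_D·R_D = 15 − 0.314×6.8 = 12.9 V.
Saturation requires V_DS ≥ V_GS − V_t = 0.805 V; 12.9 ≥ 0.805 ✓.

I_D ≈ 0.31 mA, V_DS ≈ 13 V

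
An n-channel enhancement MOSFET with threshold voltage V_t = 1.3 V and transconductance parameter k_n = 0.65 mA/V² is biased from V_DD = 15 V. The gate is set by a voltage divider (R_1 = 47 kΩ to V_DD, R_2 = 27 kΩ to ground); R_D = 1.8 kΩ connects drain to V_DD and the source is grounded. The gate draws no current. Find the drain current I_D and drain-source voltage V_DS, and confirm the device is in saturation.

V_G = V_DD·R_2/(R_1+R_2) = 15×27/74 = 5.47 V. With the source grounded, V_GS = V_G = 5.47 V.
Assume saturation: I_D = (k_n/2)(V_GS − V_t)² = (0.65/2)×(5.47 − 1.3)² = 0.325×4.17² = 5.66 mA.
V_DS = V_DD − I_D·R_D = 15 − 5.66×1.8 = 4.81 V.
Saturation requires V_DS ≥ V_GS − V_t = 4.17 V; 4.81 ≥ 4.17 ✓.

I_D ≈ 5.7 mA, V_DS ≈ 4.8 V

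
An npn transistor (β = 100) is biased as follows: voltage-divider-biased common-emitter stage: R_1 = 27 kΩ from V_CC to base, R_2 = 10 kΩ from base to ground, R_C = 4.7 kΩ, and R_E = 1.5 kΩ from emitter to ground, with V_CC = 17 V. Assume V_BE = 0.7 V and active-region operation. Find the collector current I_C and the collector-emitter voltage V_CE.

I_C ≈ 2.5 mA, V_CE ≈ 1.8 V

Thevenize the base divider: V_Th = V_CC·R_2/(R_1+R_2) = 17×10/37 = 4.59 V, R_Th = R_1‖R_2 = 7.3 kΩ.
Base-emitter loop: V_Th = I_B·R_Th + V_BE + (β+1)I_B·R_E, so I_B = (4.59 − 0.7) / (7.3 + 101×1.5) = 0.0245 mA.
I_C = β·I_B = 100×0.0245 = 2.45 mA, and I_E = (β+1)I_B = 2.48 mA.
V_CE = V_CC − I_C·R_C − I_E·R_E = 17 − 2.45×4.7 − 2.48×1.5 = 1.76 V.
V_CE = 1.76 V > 0.2 V confirms active-region operation.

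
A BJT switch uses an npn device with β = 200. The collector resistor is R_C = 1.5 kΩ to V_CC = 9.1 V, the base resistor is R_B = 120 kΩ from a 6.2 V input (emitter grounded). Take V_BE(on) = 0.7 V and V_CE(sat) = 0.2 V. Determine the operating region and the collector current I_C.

saturation; I_C ≈ 5.9 mA

Assume active: I_B = (6.2 − 0.7)/120 = 0.0458 mA, giving I_C = β·I_B = 9.17 mA.
But then V_CE = 9.1 − 9.17×1.5 = -4.65 V < V_CE(sat) = 0.2 V — impossible in the active region.
So the transistor is saturated. With V_CE = 0.2 V, I_C = (V_CC − 0.2)/R_C = 8.9/1.5 = 5.93 mA.
Check: β·I_B = 9.17 mA > I_C = 5.93 mA, confirming saturation.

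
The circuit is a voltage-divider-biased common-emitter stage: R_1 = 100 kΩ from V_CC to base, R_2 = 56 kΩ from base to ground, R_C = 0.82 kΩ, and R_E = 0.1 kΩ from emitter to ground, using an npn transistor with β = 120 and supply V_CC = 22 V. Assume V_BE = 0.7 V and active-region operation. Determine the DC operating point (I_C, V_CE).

I_C ≈ 18 mA, V_CE ≈ 5.4 V

Thevenize the base divider: V_Th = V_CC·R_2/(R_1+R_2) = 22×56/156 = 7.9 V, R_Th = R_1‖R_2 = 35.9 kΩ.
Base-emitter loop: V_Th = I_B·R_Th + V_BE + (β+1)I_B·R_E, so I_B = (7.9 − 0.7) / (35.9 + 121×0.1) = 0.15 mA.
I_C = β·I_B = 120×0.15 = 18 mA, and I_E = (β+1)I_B = 18.1 mA.
V_CE = V_CC − I_C·R_C − I_E·R_E = 22 − 18×0.82 − 18.1×0.1 = 5.43 V.
V_CE = 5.43 V > 0.2 V confirms active-region operation.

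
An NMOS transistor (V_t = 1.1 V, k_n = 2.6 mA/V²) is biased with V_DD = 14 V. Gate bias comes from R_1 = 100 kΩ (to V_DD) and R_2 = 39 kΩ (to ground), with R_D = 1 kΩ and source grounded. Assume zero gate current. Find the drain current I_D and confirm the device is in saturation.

I_D ≈ 10 mA

V_G = V_DD·R_2/(R_1+R_2) = 14×39/139 = 3.93 V. With the source grounded, V_GS = V_G = 3.93 V.
Assume saturation: I_D = (k_n/2)(V_GS − V_t)² = (2.6/2)×(3.93 − 1.1)² = 1.3×2.83² = 10.4 mA.
V_DS = V_DD − I_D·R_D = 14 − 10.4×1 = 3.6 V.
Saturation requires V_DS ≥ V_GS − V_t = 2.83 V; 3.6 ≥ 2.83 ✓.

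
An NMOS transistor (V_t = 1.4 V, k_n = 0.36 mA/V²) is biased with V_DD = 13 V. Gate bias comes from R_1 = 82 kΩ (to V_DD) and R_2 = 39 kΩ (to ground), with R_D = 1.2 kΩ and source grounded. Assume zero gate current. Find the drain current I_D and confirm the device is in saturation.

I_D ≈ 1.4 mA

V_G = V_DD·R_2/(R_1+R_2) = 13×39/121 = 4.19 V. With the source grounded, V_GS = V_G = 4.19 V.
Assume saturation: I_D = (k_n/2)(V_GS − V_t)² = (0.36/2)×(4.19 − 1.4)² = 0.18×2.79² = 1.4 mA.
V_DS = V_DD − I_D·R_D = 13 − 1.4×1.2 = 11.3 V.
Saturation requires V_DS ≥ V_GS − V_t = 2.79 V; 11.3 ≥ 2.79 ✓.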